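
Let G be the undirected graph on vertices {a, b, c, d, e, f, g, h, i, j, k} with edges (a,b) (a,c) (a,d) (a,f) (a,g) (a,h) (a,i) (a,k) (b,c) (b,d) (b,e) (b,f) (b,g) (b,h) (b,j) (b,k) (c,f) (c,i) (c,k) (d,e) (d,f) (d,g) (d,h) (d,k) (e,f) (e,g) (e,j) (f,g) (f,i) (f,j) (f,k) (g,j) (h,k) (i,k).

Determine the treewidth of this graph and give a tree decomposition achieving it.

The largest bag has 5 vertices, giving width 4; this decomposition certifies tw(G) ≤ 4. On the other hand G contains the 5-clique {a, b, d, h, k}. A clique must lie in a single bag of any decomposition, so no decomposition can have width below 4. Hence tw(G) = 4 exactly.

Treewidth 4.
One optimal decomposition is:
Bags: B1 = {a, b, d, f, k}  B2 = {a, b, d, f, g}  B3 = {a, b, c, f, k}  B4 = {a, c, f, i, k}  B5 = {b, d, e, f, g}  B6 = {a, b, d, h, k}  B7 = {b, e, f, g, j}
Tree: B1–B2, B1–B3, B3–B4, B2–B5, B1–B6, B5–B7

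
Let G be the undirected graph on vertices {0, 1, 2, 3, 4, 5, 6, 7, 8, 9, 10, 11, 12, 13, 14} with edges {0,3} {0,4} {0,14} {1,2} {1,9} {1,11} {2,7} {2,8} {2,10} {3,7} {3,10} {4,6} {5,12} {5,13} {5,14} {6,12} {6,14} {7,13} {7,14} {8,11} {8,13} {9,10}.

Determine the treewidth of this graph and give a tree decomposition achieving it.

Every bag has size at most 4, so the width is 4 − 1 = 3 and tw(G) ≤ 3. For the lower bound: the 4 vertex sets {4,6,12}, {0}, {14}, {3,5,7,13} are disjoint, each induces a connected subgraph, and every pair is joined by at least one edge of G. Contracting each set to a single vertex therefore yields K_{4} as a minor, and since treewidth is minor-monotone, tw(G) ≥ tw(K_{4}) = 3. Combining the bounds, tw(G) = 3.

Treewidth 3.
One such decomposition:
Bags: B1 = {0, 4, 6, 12}  B2 = {0, 6, 12, 14}  B3 = {0, 5, 12, 14}  B4 = {0, 3, 5, 14}  B5 = {3, 5, 7, 14}  B6 = {3, 5, 7, 13}  B7 = {3, 7, 10, 13}  B8 = {2, 7, 10, 13}  B9 = {2, 8, 10, 13}  B10 = {2, 8, 9, 10}  B11 = {1, 2, 8, 9}  B12 = {1, 8, 9, 11}
Tree: B1–B2, B2–B3, B3–B4, B4–B5, B5–B6, B6–B7, B7–B8, B8–B9, B9–B10, B10–B11, B11–B12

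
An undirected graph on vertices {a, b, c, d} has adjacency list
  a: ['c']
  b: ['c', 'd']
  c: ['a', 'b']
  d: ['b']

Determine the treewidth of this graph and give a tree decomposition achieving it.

Treewidth 1.
One optimal decomposition is:
Bags: B1 = {a, c}  B2 = {b, c}  B3 = {b, d}
Tree: B1–B2, B2–B3

The largest bag has 2 vertices, giving width 1; this decomposition certifies tw(G) ≤ 1. Since G has at least one edge (e.g. a–c), it is not an edgeless graph, so tw(G) ≥ 1. The upper and lower bounds meet at 1, so that is the treewidth.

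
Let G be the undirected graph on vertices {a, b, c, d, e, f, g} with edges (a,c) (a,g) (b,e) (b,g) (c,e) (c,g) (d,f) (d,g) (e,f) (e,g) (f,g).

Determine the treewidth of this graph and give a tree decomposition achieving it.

Treewidth 2.
One optimal decomposition is:
Bags: B1 = {e, f, g}  B2 = {b, e, g}  B3 = {d, f, g}  B4 = {c, e, g}  B5 = {a, c, g}
Tree: B1–B2, B1–B3, B1–B4, B4–B5

The largest bag has 3 vertices, giving width 2; this decomposition certifies tw(G) ≤ 2. On the other hand G contains the 3-clique {d, f, g}. A clique must lie in a single bag of any decomposition, so no decomposition can have width below 2. The upper and lower bounds meet at 2, so that is the treewidth.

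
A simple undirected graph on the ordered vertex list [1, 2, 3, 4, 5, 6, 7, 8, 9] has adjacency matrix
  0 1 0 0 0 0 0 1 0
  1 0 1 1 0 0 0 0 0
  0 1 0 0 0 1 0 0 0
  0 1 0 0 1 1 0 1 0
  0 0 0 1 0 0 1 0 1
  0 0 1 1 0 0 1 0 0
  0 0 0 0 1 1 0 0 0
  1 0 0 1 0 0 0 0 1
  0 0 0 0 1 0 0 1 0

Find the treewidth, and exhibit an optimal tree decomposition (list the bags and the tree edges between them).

Each bag holds 4 vertices, so the decomposition has width 3, which upper-bounds the treewidth. For the lower bound: the 4 vertex sets {1,8,9}, {2}, {4}, {3,5,6,7} are disjoint, each induces a connected subgraph, and every pair is joined by at least one edge of G. Contracting each set to a single vertex therefore yields K_{4} as a minor, and since treewidth is minor-monotone, tw(G) ≥ tw(K_{4}) = 3. Combining the bounds, tw(G) = 3.

Treewidth 3.
Bags: B1 = {1, 2, 8, 9}  B2 = {2, 4, 8, 9}  B3 = {2, 4, 5, 9}  B4 = {2, 3, 4, 5}  B5 = {3, 4, 5, 6}  B6 = {3, 5, 6, 7}
Tree: B1–B2, B2–B3, B3–B4, B4–B5, B5–B6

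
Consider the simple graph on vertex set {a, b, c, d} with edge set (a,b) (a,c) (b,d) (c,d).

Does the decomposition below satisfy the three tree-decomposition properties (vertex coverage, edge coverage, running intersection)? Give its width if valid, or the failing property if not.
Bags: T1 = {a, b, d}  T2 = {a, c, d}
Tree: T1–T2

Yes; width 2.

Every vertex of G appears in some bag (union = {a, b, c, d}); every edge is covered by a bag; and for each vertex v the set of bags containing v is connected in the bag tree. The decomposition is therefore valid. The largest bag has 3 vertices, so the width is 2.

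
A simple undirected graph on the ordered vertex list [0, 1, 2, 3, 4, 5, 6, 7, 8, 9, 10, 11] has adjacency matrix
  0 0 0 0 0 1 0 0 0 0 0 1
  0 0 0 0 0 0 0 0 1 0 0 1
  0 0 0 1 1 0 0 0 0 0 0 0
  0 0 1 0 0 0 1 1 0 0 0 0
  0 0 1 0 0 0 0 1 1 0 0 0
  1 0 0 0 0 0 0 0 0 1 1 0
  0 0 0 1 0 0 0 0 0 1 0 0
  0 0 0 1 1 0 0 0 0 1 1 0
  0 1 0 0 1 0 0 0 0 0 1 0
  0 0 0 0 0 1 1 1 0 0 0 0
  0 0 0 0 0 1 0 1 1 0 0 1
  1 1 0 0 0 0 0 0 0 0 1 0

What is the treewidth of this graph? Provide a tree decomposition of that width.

Treewidth 3.
One optimal decomposition is:
Bags: B1 = {2, 3, 6, 9}  B2 = {2, 3, 7, 9}  B3 = {2, 4, 7, 9}  B4 = {4, 5, 7, 9}  B5 = {4, 5, 7, 10}  B6 = {4, 5, 8, 10}  B7 = {0, 5, 8, 10}  B8 = {0, 8, 10, 11}  B9 = {0, 1, 8, 11}
Tree: B1–B2, B2–B3, B3–B4, B4–B5, B5–B6, B6–B7, B7–B8, B8–B9

Each bag holds 4 vertices, so the decomposition has width 3, which upper-bounds the treewidth. For the lower bound: the 4 vertex sets {2,3,6}, {9}, {7}, {4,5,8,10} are disjoint, each induces a connected subgraph, and every pair is joined by at least one edge of G. Contracting each set to a single vertex therefore yields K_{4} as a minor, and since treewidth is minor-monotone, tw(G) ≥ tw(K_{4}) = 3. The upper and lower bounds meet at 3, so that is the treewidth.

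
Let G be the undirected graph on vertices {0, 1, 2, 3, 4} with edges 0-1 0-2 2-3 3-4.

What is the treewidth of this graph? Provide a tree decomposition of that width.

Treewidth 1.
One optimal decomposition is:
Bags: B1 = {3, 4}  B2 = {2, 3}  B3 = {0, 2}  B4 = {0, 1}
Tree: B1–B2, B2–B3, B3–B4

Each bag holds 2 vertices, so the decomposition has width 1, which upper-bounds the treewidth. G has an edge, so its treewidth is at least 1. Hence tw(G) = 1 exactly.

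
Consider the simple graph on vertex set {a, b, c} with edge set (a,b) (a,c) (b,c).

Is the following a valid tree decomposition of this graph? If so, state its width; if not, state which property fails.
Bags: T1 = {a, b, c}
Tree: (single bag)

Yes; width 2.

Vertex coverage: the bags together contain {a, b, c}, the full vertex set. Edge coverage: each edge of G has both endpoints in at least one bag. Running intersection: for every vertex, the bags containing it form a connected subtree. All three properties hold, so this is a valid tree decomposition of width max|bag| − 1 = 2, and hence tw(G) ≤ 2.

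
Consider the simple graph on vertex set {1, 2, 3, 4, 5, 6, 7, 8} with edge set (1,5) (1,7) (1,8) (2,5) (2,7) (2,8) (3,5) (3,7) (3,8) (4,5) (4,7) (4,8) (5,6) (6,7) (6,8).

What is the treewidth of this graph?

A width-3 tree decomposition is:
Bags: B1 = {5, 6, 7, 8}  B2 = {3, 5, 7, 8}  B3 = {4, 5, 7, 8}  B4 = {1, 5, 7, 8}  B5 = {2, 5, 7, 8}
Tree: B1–B2, B2–B3, B3–B4, B4–B5
Every bag has size at most 4, so the width is 4 − 1 = 3 and tw(G) ≤ 3. For the lower bound: the 4 vertex sets {5,6}, {3,7}, {8}, {4} are disjoint, each induces a connected subgraph, and every pair is joined by at least one edge of G. Contracting each set to a single vertex therefore yields K_{4} as a minor, and since treewidth is minor-monotone, tw(G) ≥ tw(K_{4}) = 3. Therefore the treewidth is 3.

3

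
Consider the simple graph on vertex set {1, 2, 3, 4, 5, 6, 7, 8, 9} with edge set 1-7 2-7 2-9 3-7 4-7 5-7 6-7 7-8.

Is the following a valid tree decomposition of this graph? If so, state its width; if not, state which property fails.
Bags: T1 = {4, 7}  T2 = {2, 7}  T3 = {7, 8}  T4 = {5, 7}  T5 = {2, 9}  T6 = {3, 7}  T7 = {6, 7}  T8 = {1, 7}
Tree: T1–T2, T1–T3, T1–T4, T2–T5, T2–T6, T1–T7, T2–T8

Yes; width 1.

Every vertex of G appears in some bag (union = {1, 2, 3, 4, 5, 6, 7, 8, 9}); every edge is covered by a bag; and for each vertex v the set of bags containing v is connected in the bag tree. The decomposition is therefore valid. The largest bag has 2 vertices, so the width is 1.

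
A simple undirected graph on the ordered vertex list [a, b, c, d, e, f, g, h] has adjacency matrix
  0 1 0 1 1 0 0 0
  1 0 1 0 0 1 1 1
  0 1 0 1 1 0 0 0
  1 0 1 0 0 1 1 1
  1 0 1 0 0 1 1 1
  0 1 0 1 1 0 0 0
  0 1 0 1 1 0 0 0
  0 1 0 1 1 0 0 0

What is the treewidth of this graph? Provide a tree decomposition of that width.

Treewidth 3.
One optimal decomposition is:
Bags: B1 = {a, b, d, e}  B2 = {b, d, e, g}  B3 = {b, d, e, f}  B4 = {b, d, e, h}  B5 = {b, c, d, e}
Tree: B1–B2, B2–B3, B3–B4, B4–B5

Every bag has size at most 4, so the width is 4 − 1 = 3 and tw(G) ≤ 3. For the lower bound: the 4 vertex sets {a,d}, {e,g}, {b}, {f} are disjoint, each induces a connected subgraph, and every pair is joined by at least one edge of G. Contracting each set to a single vertex therefore yields K_{4} as a minor, and since treewidth is minor-monotone, tw(G) ≥ tw(K_{4}) = 3. The upper and lower bounds meet at 3, so that is the treewidth.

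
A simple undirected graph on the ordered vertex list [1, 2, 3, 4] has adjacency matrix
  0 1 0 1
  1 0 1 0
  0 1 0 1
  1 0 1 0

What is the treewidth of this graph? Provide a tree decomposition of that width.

Treewidth 2.
One such decomposition:
Bags: B1 = {1, 3, 4}  B2 = {1, 2, 3}
Tree: B1–B2

Each bag holds 3 vertices, so the decomposition has width 2, which upper-bounds the treewidth. Since 3–4–1–2–3 is a cycle in G, G is not acyclic. Forests are exactly the graphs of treewidth ≤ 1, so tw(G) ≥ 2. The upper and lower bounds meet at 2, so that is the treewidth.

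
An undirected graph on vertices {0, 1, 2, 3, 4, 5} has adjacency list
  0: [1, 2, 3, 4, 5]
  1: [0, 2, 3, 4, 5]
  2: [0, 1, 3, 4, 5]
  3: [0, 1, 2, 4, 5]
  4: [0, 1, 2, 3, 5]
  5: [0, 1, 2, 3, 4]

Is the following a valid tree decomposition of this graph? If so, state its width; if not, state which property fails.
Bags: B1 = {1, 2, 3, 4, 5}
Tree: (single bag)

No — vertex 0 appears in no bag.

A tree decomposition must satisfy three properties: every vertex lies in some bag; for every edge, both endpoints lie together in some bag; and for every vertex, the bags containing it form a connected subtree. Here vertex 0 appears in no bag, so the decomposition is invalid.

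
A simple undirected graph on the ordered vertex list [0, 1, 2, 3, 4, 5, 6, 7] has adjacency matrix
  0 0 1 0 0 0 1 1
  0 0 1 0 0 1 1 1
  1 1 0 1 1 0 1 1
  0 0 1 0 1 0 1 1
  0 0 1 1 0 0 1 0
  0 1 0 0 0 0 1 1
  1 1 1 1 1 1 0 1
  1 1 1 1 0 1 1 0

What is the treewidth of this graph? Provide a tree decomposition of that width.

Treewidth 3.
One optimal decomposition is:
Bags: B1 = {2, 3, 6, 7}  B2 = {1, 2, 6, 7}  B3 = {0, 2, 6, 7}  B4 = {2, 3, 4, 6}  B5 = {1, 5, 6, 7}
Tree: B1–B2, B1–B3, B1–B4, B2–B5

Each bag holds 4 vertices, so the decomposition has width 3, which upper-bounds the treewidth. On the other hand G contains the 4-clique {2, 3, 4, 6}. A clique must lie in a single bag of any decomposition, so no decomposition can have width below 3. Therefore the treewidth is 3.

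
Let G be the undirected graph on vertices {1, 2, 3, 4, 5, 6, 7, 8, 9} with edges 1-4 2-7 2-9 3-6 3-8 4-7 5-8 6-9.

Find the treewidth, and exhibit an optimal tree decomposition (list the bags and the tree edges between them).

Every bag has size at most 2, so the width is 2 − 1 = 1 and tw(G) ≤ 1. Any graph with an edge has treewidth ≥ 1, and G has the edge 5–8. The upper and lower bounds meet at 1, so that is the treewidth.

Treewidth 1.
Bags: B1 = {5, 8}  B2 = {3, 8}  B3 = {3, 6}  B4 = {6, 9}  B5 = {2, 9}  B6 = {2, 7}  B7 = {4, 7}  B8 = {1, 4}
Tree: B1–B2, B2–B3, B3–B4, B4–B5, B5–B6, B6–B7, B7–B8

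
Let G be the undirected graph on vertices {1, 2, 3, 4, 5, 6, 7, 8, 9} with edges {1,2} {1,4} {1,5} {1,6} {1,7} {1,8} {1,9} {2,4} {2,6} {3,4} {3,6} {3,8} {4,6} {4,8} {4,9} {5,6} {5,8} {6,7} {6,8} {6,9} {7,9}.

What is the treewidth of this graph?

3

A width-3 tree decomposition is:
Bags: B1 = {1, 4, 6, 9}  B2 = {1, 4, 6, 8}  B3 = {3, 4, 6, 8}  B4 = {1, 6, 7, 9}  B5 = {1, 2, 4, 6}  B6 = {1, 5, 6, 8}
Tree: B1–B2, B2–B3, B1–B4, B1–B5, B2–B6
The largest bag has 4 vertices, giving width 3; this decomposition certifies tw(G) ≤ 3. For the lower bound, the 4 vertices {1, 4, 6, 8} are pairwise adjacent, and any tree decomposition puts a clique entirely inside one bag — forcing width ≥ 3. Therefore the treewidth is 3.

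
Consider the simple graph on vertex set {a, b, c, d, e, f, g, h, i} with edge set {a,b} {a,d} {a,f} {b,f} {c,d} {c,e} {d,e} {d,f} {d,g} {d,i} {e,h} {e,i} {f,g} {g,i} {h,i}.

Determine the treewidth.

A width-2 tree decomposition is:
Bags: B1 = {e, h, i}  B2 = {d, e, i}  B3 = {d, g, i}  B4 = {d, f, g}  B5 = {a, d, f}  B6 = {a, b, f}  B7 = {c, d, e}
Tree: B1–B2, B2–B3, B3–B4, B4–B5, B5–B6, B2–B7
Every bag has size at most 3, so the width is 3 − 1 = 2 and tw(G) ≤ 2. On the other hand G contains the 3-clique {c, d, e}. A clique must lie in a single bag of any decomposition, so no decomposition can have width below 2. Therefore the treewidth is 2.

2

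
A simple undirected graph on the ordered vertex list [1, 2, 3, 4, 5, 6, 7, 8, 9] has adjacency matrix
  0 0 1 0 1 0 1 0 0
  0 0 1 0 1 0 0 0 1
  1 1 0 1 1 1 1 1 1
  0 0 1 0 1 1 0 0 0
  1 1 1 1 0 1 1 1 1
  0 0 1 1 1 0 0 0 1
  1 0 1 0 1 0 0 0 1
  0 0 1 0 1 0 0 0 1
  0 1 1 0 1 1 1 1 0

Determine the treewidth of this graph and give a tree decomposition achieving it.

Every bag has size at most 4, so the width is 4 − 1 = 3 and tw(G) ≤ 3. Conversely, {1, 3, 5, 7} is a clique of size 4, and the vertices of any clique must share a bag in every tree decomposition; so some bag has ≥ 4 vertices and tw(G) ≥ 3. Therefore the treewidth is 3.

Treewidth 3.
Bags: B1 = {3, 5, 8, 9}  B2 = {2, 3, 5, 9}  B3 = {3, 5, 6, 9}  B4 = {3, 4, 5, 6}  B5 = {3, 5, 7, 9}  B6 = {1, 3, 5, 7}
Tree: B1–B2, B2–B3, B3–B4, B3–B5, B5–B6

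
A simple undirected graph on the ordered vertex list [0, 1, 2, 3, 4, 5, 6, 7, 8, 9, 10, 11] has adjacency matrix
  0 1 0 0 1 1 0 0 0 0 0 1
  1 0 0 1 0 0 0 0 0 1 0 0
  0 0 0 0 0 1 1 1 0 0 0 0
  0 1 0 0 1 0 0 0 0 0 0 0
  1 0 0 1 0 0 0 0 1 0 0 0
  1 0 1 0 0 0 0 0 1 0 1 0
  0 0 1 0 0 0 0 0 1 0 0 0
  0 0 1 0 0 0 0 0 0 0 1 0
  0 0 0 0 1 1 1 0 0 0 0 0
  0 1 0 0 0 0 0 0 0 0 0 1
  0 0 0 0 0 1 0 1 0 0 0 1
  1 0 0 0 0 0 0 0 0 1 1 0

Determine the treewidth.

3

A width-3 tree decomposition is:
Bags: B1 = {2, 6, 7, 8}  B2 = {2, 5, 7, 8}  B3 = {5, 7, 8, 10}  B4 = {4, 5, 8, 10}  B5 = {0, 4, 5, 10}  B6 = {0, 4, 10, 11}  B7 = {0, 3, 4, 11}  B8 = {0, 1, 3, 11}  B9 = {1, 3, 9, 11}
Tree: B1–B2, B2–B3, B3–B4, B4–B5, B5–B6, B6–B7, B7–B8, B8–B9
Each bag holds 4 vertices, so the decomposition has width 3, which upper-bounds the treewidth. For the lower bound: the 4 vertex sets {2,6,7}, {8}, {5}, {0,4,10,11} are disjoint, each induces a connected subgraph, and every pair is joined by at least one edge of G. Contracting each set to a single vertex therefore yields K_{4} as a minor, and since treewidth is minor-monotone, tw(G) ≥ tw(K_{4}) = 3. Combining the bounds, tw(G) = 3.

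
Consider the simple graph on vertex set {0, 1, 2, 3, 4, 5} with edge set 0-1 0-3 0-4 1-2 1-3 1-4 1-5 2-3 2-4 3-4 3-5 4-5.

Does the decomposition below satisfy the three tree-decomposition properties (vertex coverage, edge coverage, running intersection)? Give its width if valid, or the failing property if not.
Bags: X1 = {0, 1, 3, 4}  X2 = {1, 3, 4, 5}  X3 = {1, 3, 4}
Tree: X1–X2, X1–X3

No — vertex 2 appears in no bag.

A tree decomposition must satisfy three properties: every vertex lies in some bag; for every edge, both endpoints lie together in some bag; and for every vertex, the bags containing it form a connected subtree. Here vertex 2 appears in no bag, so the decomposition is invalid.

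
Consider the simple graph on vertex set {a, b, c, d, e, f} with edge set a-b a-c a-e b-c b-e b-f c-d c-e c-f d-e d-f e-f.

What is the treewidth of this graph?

A width-3 tree decomposition is:
Bags: B1 = {b, c, e, f}  B2 = {a, b, c, e}  B3 = {c, d, e, f}
Tree: B1–B2, B1–B3
Each bag holds 4 vertices, so the decomposition has width 3, which upper-bounds the treewidth. On the other hand G contains the 4-clique {a, b, c, e}. A clique must lie in a single bag of any decomposition, so no decomposition can have width below 3. Therefore the treewidth is 3.

3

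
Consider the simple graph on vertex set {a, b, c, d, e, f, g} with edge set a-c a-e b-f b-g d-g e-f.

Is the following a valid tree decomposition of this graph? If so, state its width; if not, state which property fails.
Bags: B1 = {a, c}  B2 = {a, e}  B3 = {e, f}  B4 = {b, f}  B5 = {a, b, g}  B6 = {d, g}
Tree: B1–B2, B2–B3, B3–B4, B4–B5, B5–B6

A tree decomposition must satisfy three properties: every vertex lies in some bag; for every edge, both endpoints lie together in some bag; and for every vertex, the bags containing it form a connected subtree. Here bags containing vertex a are not connected in the tree, so the decomposition is invalid.

No — bags containing vertex a are not connected in the tree.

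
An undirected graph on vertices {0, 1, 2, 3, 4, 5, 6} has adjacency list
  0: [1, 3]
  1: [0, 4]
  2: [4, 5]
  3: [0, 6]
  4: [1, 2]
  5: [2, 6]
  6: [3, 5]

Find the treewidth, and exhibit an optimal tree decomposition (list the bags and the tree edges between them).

Treewidth 2.
One optimal decomposition is:
Bags: B1 = {0, 1, 3}  B2 = {1, 3, 4}  B3 = {2, 3, 4}  B4 = {2, 3, 5}  B5 = {3, 5, 6}
Tree: B1–B2, B2–B3, B3–B4, B4–B5

Every bag has size at most 3, so the width is 3 − 1 = 2 and tw(G) ≤ 2. For the lower bound, G contains the cycle 3–0–1–4–2–5–6–3, so G is not a forest; only forests have treewidth ≤ 1, hence tw(G) ≥ 2. Combining the bounds, tw(G) = 2.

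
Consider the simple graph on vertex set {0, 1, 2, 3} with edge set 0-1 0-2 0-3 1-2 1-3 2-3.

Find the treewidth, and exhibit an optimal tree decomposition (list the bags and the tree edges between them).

A single bag containing all 4 vertices is trivially a valid decomposition of width 3. On the other hand G contains the 4-clique {0, 1, 2, 3}. A clique must lie in a single bag of any decomposition, so no decomposition can have width below 3. The upper and lower bounds meet at 3, so that is the treewidth.

Treewidth 3.
One such decomposition:
Bags: B1 = {0, 1, 2, 3}
Tree: (single bag)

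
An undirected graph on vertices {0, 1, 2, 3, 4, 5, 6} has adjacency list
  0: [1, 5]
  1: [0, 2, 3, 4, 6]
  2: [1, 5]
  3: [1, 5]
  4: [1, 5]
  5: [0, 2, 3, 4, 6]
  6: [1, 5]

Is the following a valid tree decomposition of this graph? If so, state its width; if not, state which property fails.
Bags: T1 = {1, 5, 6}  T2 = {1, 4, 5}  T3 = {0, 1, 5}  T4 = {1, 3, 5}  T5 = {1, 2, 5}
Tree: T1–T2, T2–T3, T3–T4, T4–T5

Checking the three conditions: (i) the bags cover all of {0, 1, 2, 3, 4, 5, 6}; (ii) for each edge, some bag contains both endpoints; (iii) the bags containing any fixed vertex form a subtree. All hold, so the decomposition is valid with width 3 − 1 = 2.

Yes; width 2.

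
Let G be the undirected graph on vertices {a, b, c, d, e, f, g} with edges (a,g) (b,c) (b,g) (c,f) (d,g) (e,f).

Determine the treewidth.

1

A width-1 tree decomposition is:
Bags: B1 = {b, c}  B2 = {c, f}  B3 = {b, g}  B4 = {a, g}  B5 = {e, f}  B6 = {d, g}
Tree: B1–B2, B1–B3, B3–B4, B2–B5, B3–B6
The largest bag has 2 vertices, giving width 1; this decomposition certifies tw(G) ≤ 1. Any graph with an edge has treewidth ≥ 1, and G has the edge c–b. Combining the bounds, tw(G) = 1.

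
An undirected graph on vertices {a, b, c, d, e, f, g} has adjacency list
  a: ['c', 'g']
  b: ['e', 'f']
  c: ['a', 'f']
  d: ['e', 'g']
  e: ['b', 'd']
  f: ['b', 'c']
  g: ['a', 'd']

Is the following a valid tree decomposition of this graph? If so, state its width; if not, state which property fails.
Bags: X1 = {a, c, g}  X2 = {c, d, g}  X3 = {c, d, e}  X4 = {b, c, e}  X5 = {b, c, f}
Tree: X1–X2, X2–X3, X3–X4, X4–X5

Every vertex of G appears in some bag (union = {a, b, c, d, e, f, g}); every edge is covered by a bag; and for each vertex v the set of bags containing v is connected in the bag tree. The decomposition is therefore valid. The largest bag has 3 vertices, so the width is 2.

Yes; width 2.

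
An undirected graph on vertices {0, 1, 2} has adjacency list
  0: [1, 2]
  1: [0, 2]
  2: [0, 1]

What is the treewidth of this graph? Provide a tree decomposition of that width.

A single bag containing all 3 vertices is trivially a valid decomposition of width 2. Conversely, {0, 1, 2} is a clique of size 3, and the vertices of any clique must share a bag in every tree decomposition; so some bag has ≥ 3 vertices and tw(G) ≥ 2. Combining the bounds, tw(G) = 2.

Treewidth 2.
Bags: B1 = {0, 1, 2}
Tree: (single bag)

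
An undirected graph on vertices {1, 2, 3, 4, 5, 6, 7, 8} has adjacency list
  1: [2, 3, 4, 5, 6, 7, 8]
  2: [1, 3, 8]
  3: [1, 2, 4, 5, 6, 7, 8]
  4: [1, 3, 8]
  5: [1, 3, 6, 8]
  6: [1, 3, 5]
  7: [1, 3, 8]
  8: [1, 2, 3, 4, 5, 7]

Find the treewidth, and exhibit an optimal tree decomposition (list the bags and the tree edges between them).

Treewidth 3.
One such decomposition:
Bags: B1 = {1, 3, 5, 8}  B2 = {1, 3, 4, 8}  B3 = {1, 3, 7, 8}  B4 = {1, 3, 5, 6}  B5 = {1, 2, 3, 8}
Tree: B1–B2, B1–B3, B1–B4, B1–B5

Every bag has size at most 4, so the width is 4 − 1 = 3 and tw(G) ≤ 3. Conversely, {1, 2, 3, 8} is a clique of size 4, and the vertices of any clique must share a bag in every tree decomposition; so some bag has ≥ 4 vertices and tw(G) ≥ 3. Therefore the treewidth is 3.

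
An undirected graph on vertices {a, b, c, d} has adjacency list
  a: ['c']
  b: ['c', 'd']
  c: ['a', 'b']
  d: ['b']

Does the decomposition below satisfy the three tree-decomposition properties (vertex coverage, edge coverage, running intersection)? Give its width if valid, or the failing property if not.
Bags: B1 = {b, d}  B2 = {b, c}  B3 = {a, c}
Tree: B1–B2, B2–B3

Yes; width 1.

Vertex coverage: the bags together contain {a, b, c, d}, the full vertex set. Edge coverage: each edge of G has both endpoints in at least one bag. Running intersection: for every vertex, the bags containing it form a connected subtree. All three properties hold, so this is a valid tree decomposition of width max|bag| − 1 = 1, and hence tw(G) ≤ 1.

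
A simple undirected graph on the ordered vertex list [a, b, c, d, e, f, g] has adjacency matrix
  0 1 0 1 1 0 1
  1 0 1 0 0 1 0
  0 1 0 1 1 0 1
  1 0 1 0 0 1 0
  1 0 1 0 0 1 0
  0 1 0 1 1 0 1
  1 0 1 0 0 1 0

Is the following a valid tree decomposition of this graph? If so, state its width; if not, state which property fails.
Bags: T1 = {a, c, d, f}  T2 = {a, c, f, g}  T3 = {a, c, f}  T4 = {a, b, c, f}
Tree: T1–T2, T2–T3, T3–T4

No — vertex e appears in no bag.

A tree decomposition must satisfy three properties: every vertex lies in some bag; for every edge, both endpoints lie together in some bag; and for every vertex, the bags containing it form a connected subtree. Here vertex e appears in no bag, so the decomposition is invalid.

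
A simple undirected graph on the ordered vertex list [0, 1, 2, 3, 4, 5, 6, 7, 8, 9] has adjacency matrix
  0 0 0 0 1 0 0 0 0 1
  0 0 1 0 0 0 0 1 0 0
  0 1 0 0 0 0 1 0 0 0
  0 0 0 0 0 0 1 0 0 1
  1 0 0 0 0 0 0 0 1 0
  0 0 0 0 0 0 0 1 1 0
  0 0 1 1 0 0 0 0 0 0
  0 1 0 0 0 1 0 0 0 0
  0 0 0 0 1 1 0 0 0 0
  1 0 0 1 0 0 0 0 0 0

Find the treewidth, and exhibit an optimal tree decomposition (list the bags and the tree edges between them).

Treewidth 2.
One such decomposition:
Bags: B1 = {0, 4, 8}  B2 = {0, 8, 9}  B3 = {3, 8, 9}  B4 = {3, 6, 8}  B5 = {2, 6, 8}  B6 = {1, 2, 8}  B7 = {1, 7, 8}  B8 = {5, 7, 8}
Tree: B1–B2, B2–B3, B3–B4, B4–B5, B5–B6, B6–B7, B7–B8

Each bag holds 3 vertices, so the decomposition has width 2, which upper-bounds the treewidth. Since 8–4–0–9–3–6–2–1–7–5–8 is a cycle in G, G is not acyclic. Forests are exactly the graphs of treewidth ≤ 1, so tw(G) ≥ 2. Therefore the treewidth is 2.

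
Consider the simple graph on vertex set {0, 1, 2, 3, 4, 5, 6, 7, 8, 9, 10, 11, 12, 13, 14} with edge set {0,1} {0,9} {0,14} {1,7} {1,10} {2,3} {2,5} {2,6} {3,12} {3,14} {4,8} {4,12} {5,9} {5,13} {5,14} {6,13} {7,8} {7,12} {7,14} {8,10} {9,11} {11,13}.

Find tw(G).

3

A width-3 tree decomposition is:
Bags: B1 = {2, 6, 11, 13}  B2 = {2, 5, 11, 13}  B3 = {2, 5, 9, 11}  B4 = {2, 3, 5, 9}  B5 = {3, 5, 9, 14}  B6 = {0, 3, 9, 14}  B7 = {0, 3, 12, 14}  B8 = {0, 7, 12, 14}  B9 = {0, 1, 7, 12}  B10 = {1, 4, 7, 12}  B11 = {1, 4, 7, 8}  B12 = {1, 4, 8, 10}
Tree: B1–B2, B2–B3, B3–B4, B4–B5, B5–B6, B6–B7, B7–B8, B8–B9, B9–B10, B10–B11, B11–B12
Every bag has size at most 4, so the width is 4 − 1 = 3 and tw(G) ≤ 3. For the lower bound: the 4 vertex sets {6,11,13}, {2}, {5}, {0,3,9,14} are disjoint, each induces a connected subgraph, and every pair is joined by at least one edge of G. Contracting each set to a single vertex therefore yields K_{4} as a minor, and since treewidth is minor-monotone, tw(G) ≥ tw(K_{4}) = 3. Hence tw(G) = 3 exactly.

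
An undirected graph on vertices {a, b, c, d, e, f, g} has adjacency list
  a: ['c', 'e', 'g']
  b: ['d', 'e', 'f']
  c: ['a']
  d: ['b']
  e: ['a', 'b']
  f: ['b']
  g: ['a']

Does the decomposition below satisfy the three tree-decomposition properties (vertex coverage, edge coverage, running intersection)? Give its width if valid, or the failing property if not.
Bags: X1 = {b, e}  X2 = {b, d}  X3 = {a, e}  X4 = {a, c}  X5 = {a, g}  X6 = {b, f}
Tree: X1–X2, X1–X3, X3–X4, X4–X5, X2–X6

Vertex coverage: the bags together contain {a, b, c, d, e, f, g}, the full vertex set. Edge coverage: each edge of G has both endpoints in at least one bag. Running intersection: for every vertex, the bags containing it form a connected subtree. All three properties hold, so this is a valid tree decomposition of width max|bag| − 1 = 1, and hence tw(G) ≤ 1.

Yes; width 1.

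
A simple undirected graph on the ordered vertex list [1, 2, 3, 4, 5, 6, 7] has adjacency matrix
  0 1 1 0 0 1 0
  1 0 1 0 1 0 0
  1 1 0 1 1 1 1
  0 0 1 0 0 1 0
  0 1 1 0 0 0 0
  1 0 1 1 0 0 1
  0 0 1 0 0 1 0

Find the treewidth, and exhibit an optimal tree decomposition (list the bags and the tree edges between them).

Treewidth 2.
Bags: B1 = {3, 6, 7}  B2 = {3, 4, 6}  B3 = {1, 3, 6}  B4 = {1, 2, 3}  B5 = {2, 3, 5}
Tree: B1–B2, B1–B3, B3–B4, B4–B5

The largest bag has 3 vertices, giving width 2; this decomposition certifies tw(G) ≤ 2. On the other hand G contains the 3-clique {1, 2, 3}. A clique must lie in a single bag of any decomposition, so no decomposition can have width below 2. Therefore the treewidth is 2.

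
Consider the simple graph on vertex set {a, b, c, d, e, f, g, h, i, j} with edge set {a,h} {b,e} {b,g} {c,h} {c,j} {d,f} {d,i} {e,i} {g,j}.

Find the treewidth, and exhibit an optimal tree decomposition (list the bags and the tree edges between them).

The largest bag has 2 vertices, giving width 1; this decomposition certifies tw(G) ≤ 1. Any graph with an edge has treewidth ≥ 1, and G has the edge f–d. Hence tw(G) = 1 exactly.

Treewidth 1.
One optimal decomposition is:
Bags: B1 = {d, f}  B2 = {d, i}  B3 = {e, i}  B4 = {b, e}  B5 = {b, g}  B6 = {g, j}  B7 = {c, j}  B8 = {c, h}  B9 = {a, h}
Tree: B1–B2, B2–B3, B3–B4, B4–B5, B5–B6, B6–B7, B7–B8, B8–B9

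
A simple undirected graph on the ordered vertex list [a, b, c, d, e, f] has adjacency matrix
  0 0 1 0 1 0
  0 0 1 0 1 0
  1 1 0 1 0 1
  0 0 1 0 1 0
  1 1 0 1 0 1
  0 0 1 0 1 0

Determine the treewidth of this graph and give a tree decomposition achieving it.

Treewidth 2.
One such decomposition:
Bags: B1 = {c, e, f}  B2 = {b, c, e}  B3 = {c, d, e}  B4 = {a, c, e}
Tree: B1–B2, B2–B3, B3–B4

Each bag holds 3 vertices, so the decomposition has width 2, which upper-bounds the treewidth. Since f–e–b–c–f is a cycle in G, G is not acyclic. Forests are exactly the graphs of treewidth ≤ 1, so tw(G) ≥ 2. Therefore the treewidth is 2.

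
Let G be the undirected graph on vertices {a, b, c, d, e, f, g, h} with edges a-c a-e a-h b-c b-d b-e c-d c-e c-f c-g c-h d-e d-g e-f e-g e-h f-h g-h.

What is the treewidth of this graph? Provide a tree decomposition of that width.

Treewidth 3.
One such decomposition:
Bags: B1 = {c, e, f, h}  B2 = {c, e, g, h}  B3 = {c, d, e, g}  B4 = {a, c, e, h}  B5 = {b, c, d, e}
Tree: B1–B2, B2–B3, B1–B4, B3–B5

Every bag has size at most 4, so the width is 4 − 1 = 3 and tw(G) ≤ 3. For the lower bound, the 4 vertices {c, d, e, g} are pairwise adjacent, and any tree decomposition puts a clique entirely inside one bag — forcing width ≥ 3. Hence tw(G) = 3 exactly.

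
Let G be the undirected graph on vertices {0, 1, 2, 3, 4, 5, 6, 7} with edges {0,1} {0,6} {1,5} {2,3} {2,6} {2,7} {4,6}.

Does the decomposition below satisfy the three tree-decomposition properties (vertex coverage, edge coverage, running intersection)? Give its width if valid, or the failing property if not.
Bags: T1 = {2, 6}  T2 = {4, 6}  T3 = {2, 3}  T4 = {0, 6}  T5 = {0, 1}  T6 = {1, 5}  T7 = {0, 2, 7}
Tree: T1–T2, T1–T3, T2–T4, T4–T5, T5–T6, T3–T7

A tree decomposition must satisfy three properties: every vertex lies in some bag; for every edge, both endpoints lie together in some bag; and for every vertex, the bags containing it form a connected subtree. Here bags containing vertex 0 are not connected in the tree, so the decomposition is invalid.

No — bags containing vertex 0 are not connected in the tree.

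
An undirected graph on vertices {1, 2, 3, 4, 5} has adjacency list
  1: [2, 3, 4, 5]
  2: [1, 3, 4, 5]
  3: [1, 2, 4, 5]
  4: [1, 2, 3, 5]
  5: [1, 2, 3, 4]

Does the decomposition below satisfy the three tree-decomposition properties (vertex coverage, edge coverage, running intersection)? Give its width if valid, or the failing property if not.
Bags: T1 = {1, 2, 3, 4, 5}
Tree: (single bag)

Yes; width 4.

Every vertex of G appears in some bag (union = {1, 2, 3, 4, 5}); every edge is covered by a bag; and for each vertex v the set of bags containing v is connected in the bag tree. The decomposition is therefore valid. The largest bag has 5 vertices, so the width is 4.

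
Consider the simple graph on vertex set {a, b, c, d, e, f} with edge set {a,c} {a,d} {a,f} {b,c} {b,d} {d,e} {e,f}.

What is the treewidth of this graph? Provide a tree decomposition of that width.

The largest bag has 3 vertices, giving width 2; this decomposition certifies tw(G) ≤ 2. For the lower bound, G contains the cycle b–c–a–d–b, so G is not a forest; only forests have treewidth ≤ 1, hence tw(G) ≥ 2. Hence tw(G) = 2 exactly.

Treewidth 2.
One such decomposition:
Bags: B1 = {b, c, d}  B2 = {a, c, d}  B3 = {a, d, e}  B4 = {a, e, f}
Tree: B1–B2, B2–B3, B3–B4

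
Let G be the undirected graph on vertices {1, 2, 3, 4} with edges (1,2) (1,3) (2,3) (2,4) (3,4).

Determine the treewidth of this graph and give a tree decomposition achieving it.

Treewidth 2.
One optimal decomposition is:
Bags: B1 = {1, 2, 3}  B2 = {2, 3, 4}
Tree: B1–B2

Each bag holds 3 vertices, so the decomposition has width 2, which upper-bounds the treewidth. Conversely, {1, 2, 3} is a clique of size 3, and the vertices of any clique must share a bag in every tree decomposition; so some bag has ≥ 3 vertices and tw(G) ≥ 2. The upper and lower bounds meet at 2, so that is the treewidth.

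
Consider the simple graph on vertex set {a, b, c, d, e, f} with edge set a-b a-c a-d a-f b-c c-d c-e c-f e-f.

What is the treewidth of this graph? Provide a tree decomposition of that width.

Treewidth 2.
Bags: B1 = {a, c, d}  B2 = {a, c, f}  B3 = {c, e, f}  B4 = {a, b, c}
Tree: B1–B2, B2–B3, B2–B4

The largest bag has 3 vertices, giving width 2; this decomposition certifies tw(G) ≤ 2. On the other hand G contains the 3-clique {c, e, f}. A clique must lie in a single bag of any decomposition, so no decomposition can have width below 2. Therefore the treewidth is 2.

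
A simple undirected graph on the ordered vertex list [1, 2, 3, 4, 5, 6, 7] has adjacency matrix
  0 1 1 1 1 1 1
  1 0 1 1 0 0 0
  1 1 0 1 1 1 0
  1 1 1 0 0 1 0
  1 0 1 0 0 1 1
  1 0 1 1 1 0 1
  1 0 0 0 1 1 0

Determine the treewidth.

3

A width-3 tree decomposition is:
Bags: B1 = {1, 2, 3, 4}  B2 = {1, 3, 4, 6}  B3 = {1, 3, 5, 6}  B4 = {1, 5, 6, 7}
Tree: B1–B2, B2–B3, B3–B4
Every bag has size at most 4, so the width is 4 − 1 = 3 and tw(G) ≤ 3. Conversely, {1, 2, 3, 4} is a clique of size 4, and the vertices of any clique must share a bag in every tree decomposition; so some bag has ≥ 4 vertices and tw(G) ≥ 3. Therefore the treewidth is 3.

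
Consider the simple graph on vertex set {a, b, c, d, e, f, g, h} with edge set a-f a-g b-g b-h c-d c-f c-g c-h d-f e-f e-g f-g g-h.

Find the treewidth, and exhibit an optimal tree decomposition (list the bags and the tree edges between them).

Treewidth 2.
One such decomposition:
Bags: B1 = {e, f, g}  B2 = {c, f, g}  B3 = {c, d, f}  B4 = {c, g, h}  B5 = {b, g, h}  B6 = {a, f, g}
Tree: B1–B2, B2–B3, B2–B4, B4–B5, B1–B6

Each bag holds 3 vertices, so the decomposition has width 2, which upper-bounds the treewidth. For the lower bound, the 3 vertices {c, d, f} are pairwise adjacent, and any tree decomposition puts a clique entirely inside one bag — forcing width ≥ 2. The upper and lower bounds meet at 2, so that is the treewidth.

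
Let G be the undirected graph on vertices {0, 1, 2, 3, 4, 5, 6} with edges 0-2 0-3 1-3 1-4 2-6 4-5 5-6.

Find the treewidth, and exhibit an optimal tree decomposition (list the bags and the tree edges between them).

Treewidth 2.
One such decomposition:
Bags: B1 = {0, 2, 3}  B2 = {2, 3, 6}  B3 = {3, 5, 6}  B4 = {3, 4, 5}  B5 = {1, 3, 4}
Tree: B1–B2, B2–B3, B3–B4, B4–B5

Every bag has size at most 3, so the width is 3 − 1 = 2 and tw(G) ≤ 2. Since 3–0–2–6–5–4–1–3 is a cycle in G, G is not acyclic. Forests are exactly the graphs of treewidth ≤ 1, so tw(G) ≥ 2. Combining the bounds, tw(G) = 2.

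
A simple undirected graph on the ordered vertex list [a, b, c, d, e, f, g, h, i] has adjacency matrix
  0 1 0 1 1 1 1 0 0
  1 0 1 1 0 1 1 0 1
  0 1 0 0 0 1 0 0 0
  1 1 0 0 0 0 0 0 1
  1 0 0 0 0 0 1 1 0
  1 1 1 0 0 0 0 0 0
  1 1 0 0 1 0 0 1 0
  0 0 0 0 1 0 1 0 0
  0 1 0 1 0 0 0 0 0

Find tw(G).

2

A width-2 tree decomposition is:
Bags: B1 = {a, b, g}  B2 = {a, e, g}  B3 = {a, b, d}  B4 = {a, b, f}  B5 = {e, g, h}  B6 = {b, d, i}  B7 = {b, c, f}
Tree: B1–B2, B1–B3, B3–B4, B2–B5, B3–B6, B4–B7
The largest bag has 3 vertices, giving width 2; this decomposition certifies tw(G) ≤ 2. Conversely, {e, g, h} is a clique of size 3, and the vertices of any clique must share a bag in every tree decomposition; so some bag has ≥ 3 vertices and tw(G) ≥ 2. The upper and lower bounds meet at 2, so that is the treewidth.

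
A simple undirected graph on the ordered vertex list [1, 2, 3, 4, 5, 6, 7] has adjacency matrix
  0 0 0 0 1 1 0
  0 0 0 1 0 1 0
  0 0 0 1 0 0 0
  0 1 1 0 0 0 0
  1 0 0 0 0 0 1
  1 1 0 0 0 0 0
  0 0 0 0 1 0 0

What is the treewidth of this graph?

A width-1 tree decomposition is:
Bags: B1 = {3, 4}  B2 = {2, 4}  B3 = {2, 6}  B4 = {1, 6}  B5 = {1, 5}  B6 = {5, 7}
Tree: B1–B2, B2–B3, B3–B4, B4–B5, B5–B6
Each bag holds 2 vertices, so the decomposition has width 1, which upper-bounds the treewidth. Since G has at least one edge (e.g. 3–4), it is not an edgeless graph, so tw(G) ≥ 1. Therefore the treewidth is 1.

1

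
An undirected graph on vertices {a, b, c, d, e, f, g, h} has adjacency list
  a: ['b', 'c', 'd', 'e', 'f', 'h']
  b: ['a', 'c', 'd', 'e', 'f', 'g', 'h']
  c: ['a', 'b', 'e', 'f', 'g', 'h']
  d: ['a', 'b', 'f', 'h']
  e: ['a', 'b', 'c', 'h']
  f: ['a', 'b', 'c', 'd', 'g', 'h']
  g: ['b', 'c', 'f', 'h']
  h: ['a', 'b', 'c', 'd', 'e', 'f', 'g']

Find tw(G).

4

A width-4 tree decomposition is:
Bags: B1 = {a, b, c, f, h}  B2 = {a, b, d, f, h}  B3 = {a, b, c, e, h}  B4 = {b, c, f, g, h}
Tree: B1–B2, B1–B3, B1–B4
The largest bag has 5 vertices, giving width 4; this decomposition certifies tw(G) ≤ 4. For the lower bound, the 5 vertices {a, b, c, e, h} are pairwise adjacent, and any tree decomposition puts a clique entirely inside one bag — forcing width ≥ 4. Combining the bounds, tw(G) = 4.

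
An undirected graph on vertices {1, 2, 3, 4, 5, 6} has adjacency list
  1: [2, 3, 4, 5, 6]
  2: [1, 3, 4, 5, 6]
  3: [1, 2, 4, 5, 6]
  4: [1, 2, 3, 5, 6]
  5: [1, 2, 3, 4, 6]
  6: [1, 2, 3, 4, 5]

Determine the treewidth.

A width-5 tree decomposition is:
Bags: B1 = {1, 2, 3, 4, 5, 6}
Tree: (single bag)
With just one bag of size 6, the width is 6 − 1 = 5, so tw(G) ≤ 5. Conversely, {1, 2, 3, 4, 5, 6} is a clique of size 6, and the vertices of any clique must share a bag in every tree decomposition; so some bag has ≥ 6 vertices and tw(G) ≥ 5. Hence tw(G) = 5 exactly.

5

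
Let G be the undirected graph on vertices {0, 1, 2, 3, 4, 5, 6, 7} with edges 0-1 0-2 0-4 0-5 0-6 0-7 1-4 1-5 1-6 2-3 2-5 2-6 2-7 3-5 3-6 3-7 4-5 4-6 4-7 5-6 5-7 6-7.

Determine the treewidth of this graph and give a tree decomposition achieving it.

Treewidth 4.
One optimal decomposition is:
Bags: B1 = {0, 1, 4, 5, 6}  B2 = {0, 4, 5, 6, 7}  B3 = {0, 2, 5, 6, 7}  B4 = {2, 3, 5, 6, 7}
Tree: B1–B2, B2–B3, B3–B4

The largest bag has 5 vertices, giving width 4; this decomposition certifies tw(G) ≤ 4. For the lower bound, the 5 vertices {0, 2, 5, 6, 7} are pairwise adjacent, and any tree decomposition puts a clique entirely inside one bag — forcing width ≥ 4. Therefore the treewidth is 4.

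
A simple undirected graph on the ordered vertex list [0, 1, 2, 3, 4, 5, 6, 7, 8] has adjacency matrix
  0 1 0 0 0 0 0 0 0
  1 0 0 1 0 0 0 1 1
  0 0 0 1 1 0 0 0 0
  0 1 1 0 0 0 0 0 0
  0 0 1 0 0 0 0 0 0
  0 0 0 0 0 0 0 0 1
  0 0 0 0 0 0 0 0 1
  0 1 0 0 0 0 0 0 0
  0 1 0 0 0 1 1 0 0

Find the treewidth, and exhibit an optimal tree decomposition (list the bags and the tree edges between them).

Treewidth 1.
One optimal decomposition is:
Bags: B1 = {1, 8}  B2 = {1, 3}  B3 = {6, 8}  B4 = {2, 3}  B5 = {1, 7}  B6 = {5, 8}  B7 = {2, 4}  B8 = {0, 1}
Tree: B1–B2, B1–B3, B2–B4, B1–B5, B3–B6, B4–B7, B2–B8

Every bag has size at most 2, so the width is 2 − 1 = 1 and tw(G) ≤ 1. G has an edge, so its treewidth is at least 1. Combining the bounds, tw(G) = 1.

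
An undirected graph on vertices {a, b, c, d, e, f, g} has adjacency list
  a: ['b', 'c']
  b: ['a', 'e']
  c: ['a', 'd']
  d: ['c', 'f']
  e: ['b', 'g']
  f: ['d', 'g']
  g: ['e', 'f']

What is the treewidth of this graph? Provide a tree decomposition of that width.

Treewidth 2.
One such decomposition:
Bags: B1 = {a, b, c}  B2 = {b, c, e}  B3 = {c, e, g}  B4 = {c, f, g}  B5 = {c, d, f}
Tree: B1–B2, B2–B3, B3–B4, B4–B5

Every bag has size at most 3, so the width is 3 − 1 = 2 and tw(G) ≤ 2. Since c–a–b–e–g–f–d–c is a cycle in G, G is not acyclic. Forests are exactly the graphs of treewidth ≤ 1, so tw(G) ≥ 2. Hence tw(G) = 2 exactly.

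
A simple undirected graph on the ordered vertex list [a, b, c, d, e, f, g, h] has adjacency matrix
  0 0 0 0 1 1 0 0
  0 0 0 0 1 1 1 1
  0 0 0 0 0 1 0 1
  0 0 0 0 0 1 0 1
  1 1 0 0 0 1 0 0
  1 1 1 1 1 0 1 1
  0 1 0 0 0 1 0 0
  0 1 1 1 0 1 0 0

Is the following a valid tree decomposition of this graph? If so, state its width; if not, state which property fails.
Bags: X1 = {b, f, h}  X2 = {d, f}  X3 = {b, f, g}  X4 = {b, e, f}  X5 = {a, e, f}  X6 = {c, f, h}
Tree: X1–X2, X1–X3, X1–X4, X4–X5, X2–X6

No — edge (h,d) lies in no bag.

A tree decomposition must satisfy three properties: every vertex lies in some bag; for every edge, both endpoints lie together in some bag; and for every vertex, the bags containing it form a connected subtree. Here edge (h,d) lies in no bag, so the decomposition is invalid.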